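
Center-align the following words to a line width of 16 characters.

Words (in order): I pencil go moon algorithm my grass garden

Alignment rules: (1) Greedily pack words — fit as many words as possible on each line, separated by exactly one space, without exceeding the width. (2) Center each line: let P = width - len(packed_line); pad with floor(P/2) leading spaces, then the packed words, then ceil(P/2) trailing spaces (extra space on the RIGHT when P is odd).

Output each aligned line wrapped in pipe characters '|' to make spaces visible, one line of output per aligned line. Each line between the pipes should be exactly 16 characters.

Answer: |I pencil go moon|
|  algorithm my  |
|  grass garden  |

Derivation:
Line 1: ['I', 'pencil', 'go', 'moon'] (min_width=16, slack=0)
Line 2: ['algorithm', 'my'] (min_width=12, slack=4)
Line 3: ['grass', 'garden'] (min_width=12, slack=4)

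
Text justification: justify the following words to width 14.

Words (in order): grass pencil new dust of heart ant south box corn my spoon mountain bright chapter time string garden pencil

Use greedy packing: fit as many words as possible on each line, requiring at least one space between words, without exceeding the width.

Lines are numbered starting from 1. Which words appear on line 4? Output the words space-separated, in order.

Answer: south box corn

Derivation:
Line 1: ['grass', 'pencil'] (min_width=12, slack=2)
Line 2: ['new', 'dust', 'of'] (min_width=11, slack=3)
Line 3: ['heart', 'ant'] (min_width=9, slack=5)
Line 4: ['south', 'box', 'corn'] (min_width=14, slack=0)
Line 5: ['my', 'spoon'] (min_width=8, slack=6)
Line 6: ['mountain'] (min_width=8, slack=6)
Line 7: ['bright', 'chapter'] (min_width=14, slack=0)
Line 8: ['time', 'string'] (min_width=11, slack=3)
Line 9: ['garden', 'pencil'] (min_width=13, slack=1)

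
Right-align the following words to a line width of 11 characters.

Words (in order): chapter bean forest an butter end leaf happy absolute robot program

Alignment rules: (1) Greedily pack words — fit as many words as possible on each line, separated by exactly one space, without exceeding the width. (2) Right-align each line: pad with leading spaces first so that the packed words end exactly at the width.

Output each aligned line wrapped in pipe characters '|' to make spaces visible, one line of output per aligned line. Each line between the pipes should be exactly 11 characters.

Answer: |    chapter|
|bean forest|
|  an butter|
|   end leaf|
|      happy|
|   absolute|
|      robot|
|    program|

Derivation:
Line 1: ['chapter'] (min_width=7, slack=4)
Line 2: ['bean', 'forest'] (min_width=11, slack=0)
Line 3: ['an', 'butter'] (min_width=9, slack=2)
Line 4: ['end', 'leaf'] (min_width=8, slack=3)
Line 5: ['happy'] (min_width=5, slack=6)
Line 6: ['absolute'] (min_width=8, slack=3)
Line 7: ['robot'] (min_width=5, slack=6)
Line 8: ['program'] (min_width=7, slack=4)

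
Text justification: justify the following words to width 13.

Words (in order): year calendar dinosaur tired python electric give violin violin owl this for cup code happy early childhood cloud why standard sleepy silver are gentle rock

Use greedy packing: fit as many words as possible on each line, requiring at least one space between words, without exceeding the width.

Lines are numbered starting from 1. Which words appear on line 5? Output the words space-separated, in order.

Line 1: ['year', 'calendar'] (min_width=13, slack=0)
Line 2: ['dinosaur'] (min_width=8, slack=5)
Line 3: ['tired', 'python'] (min_width=12, slack=1)
Line 4: ['electric', 'give'] (min_width=13, slack=0)
Line 5: ['violin', 'violin'] (min_width=13, slack=0)
Line 6: ['owl', 'this', 'for'] (min_width=12, slack=1)
Line 7: ['cup', 'code'] (min_width=8, slack=5)
Line 8: ['happy', 'early'] (min_width=11, slack=2)
Line 9: ['childhood'] (min_width=9, slack=4)
Line 10: ['cloud', 'why'] (min_width=9, slack=4)
Line 11: ['standard'] (min_width=8, slack=5)
Line 12: ['sleepy', 'silver'] (min_width=13, slack=0)
Line 13: ['are', 'gentle'] (min_width=10, slack=3)
Line 14: ['rock'] (min_width=4, slack=9)

Answer: violin violin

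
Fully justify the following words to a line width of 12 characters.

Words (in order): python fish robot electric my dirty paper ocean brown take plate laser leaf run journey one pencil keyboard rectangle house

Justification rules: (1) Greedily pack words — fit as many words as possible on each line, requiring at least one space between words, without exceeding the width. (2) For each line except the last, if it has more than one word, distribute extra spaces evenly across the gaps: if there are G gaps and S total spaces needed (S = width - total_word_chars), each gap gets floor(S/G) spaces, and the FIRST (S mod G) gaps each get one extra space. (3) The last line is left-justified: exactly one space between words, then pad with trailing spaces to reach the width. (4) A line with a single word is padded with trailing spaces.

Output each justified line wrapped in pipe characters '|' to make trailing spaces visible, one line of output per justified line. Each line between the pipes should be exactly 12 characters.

Answer: |python  fish|
|robot       |
|electric  my|
|dirty  paper|
|ocean  brown|
|take   plate|
|laser   leaf|
|run  journey|
|one   pencil|
|keyboard    |
|rectangle   |
|house       |

Derivation:
Line 1: ['python', 'fish'] (min_width=11, slack=1)
Line 2: ['robot'] (min_width=5, slack=7)
Line 3: ['electric', 'my'] (min_width=11, slack=1)
Line 4: ['dirty', 'paper'] (min_width=11, slack=1)
Line 5: ['ocean', 'brown'] (min_width=11, slack=1)
Line 6: ['take', 'plate'] (min_width=10, slack=2)
Line 7: ['laser', 'leaf'] (min_width=10, slack=2)
Line 8: ['run', 'journey'] (min_width=11, slack=1)
Line 9: ['one', 'pencil'] (min_width=10, slack=2)
Line 10: ['keyboard'] (min_width=8, slack=4)
Line 11: ['rectangle'] (min_width=9, slack=3)
Line 12: ['house'] (min_width=5, slack=7)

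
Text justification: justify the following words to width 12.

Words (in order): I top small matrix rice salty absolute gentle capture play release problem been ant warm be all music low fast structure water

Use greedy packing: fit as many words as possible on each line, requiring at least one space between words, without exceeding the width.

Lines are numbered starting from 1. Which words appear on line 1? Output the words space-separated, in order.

Line 1: ['I', 'top', 'small'] (min_width=11, slack=1)
Line 2: ['matrix', 'rice'] (min_width=11, slack=1)
Line 3: ['salty'] (min_width=5, slack=7)
Line 4: ['absolute'] (min_width=8, slack=4)
Line 5: ['gentle'] (min_width=6, slack=6)
Line 6: ['capture', 'play'] (min_width=12, slack=0)
Line 7: ['release'] (min_width=7, slack=5)
Line 8: ['problem', 'been'] (min_width=12, slack=0)
Line 9: ['ant', 'warm', 'be'] (min_width=11, slack=1)
Line 10: ['all', 'music'] (min_width=9, slack=3)
Line 11: ['low', 'fast'] (min_width=8, slack=4)
Line 12: ['structure'] (min_width=9, slack=3)
Line 13: ['water'] (min_width=5, slack=7)

Answer: I top small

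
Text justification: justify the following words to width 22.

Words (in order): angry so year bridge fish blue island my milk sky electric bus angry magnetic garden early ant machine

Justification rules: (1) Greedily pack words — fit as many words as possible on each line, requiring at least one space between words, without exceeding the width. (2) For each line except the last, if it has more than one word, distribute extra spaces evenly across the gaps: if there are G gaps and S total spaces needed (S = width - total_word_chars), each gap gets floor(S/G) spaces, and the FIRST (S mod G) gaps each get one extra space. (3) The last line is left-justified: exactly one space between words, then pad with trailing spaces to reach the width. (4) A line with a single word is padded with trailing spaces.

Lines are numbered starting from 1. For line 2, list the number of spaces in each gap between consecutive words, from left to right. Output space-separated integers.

Line 1: ['angry', 'so', 'year', 'bridge'] (min_width=20, slack=2)
Line 2: ['fish', 'blue', 'island', 'my'] (min_width=19, slack=3)
Line 3: ['milk', 'sky', 'electric', 'bus'] (min_width=21, slack=1)
Line 4: ['angry', 'magnetic', 'garden'] (min_width=21, slack=1)
Line 5: ['early', 'ant', 'machine'] (min_width=17, slack=5)

Answer: 2 2 2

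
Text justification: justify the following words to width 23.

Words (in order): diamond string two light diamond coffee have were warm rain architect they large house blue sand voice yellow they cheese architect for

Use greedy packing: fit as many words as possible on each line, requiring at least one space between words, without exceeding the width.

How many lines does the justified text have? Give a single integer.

Answer: 7

Derivation:
Line 1: ['diamond', 'string', 'two'] (min_width=18, slack=5)
Line 2: ['light', 'diamond', 'coffee'] (min_width=20, slack=3)
Line 3: ['have', 'were', 'warm', 'rain'] (min_width=19, slack=4)
Line 4: ['architect', 'they', 'large'] (min_width=20, slack=3)
Line 5: ['house', 'blue', 'sand', 'voice'] (min_width=21, slack=2)
Line 6: ['yellow', 'they', 'cheese'] (min_width=18, slack=5)
Line 7: ['architect', 'for'] (min_width=13, slack=10)
Total lines: 7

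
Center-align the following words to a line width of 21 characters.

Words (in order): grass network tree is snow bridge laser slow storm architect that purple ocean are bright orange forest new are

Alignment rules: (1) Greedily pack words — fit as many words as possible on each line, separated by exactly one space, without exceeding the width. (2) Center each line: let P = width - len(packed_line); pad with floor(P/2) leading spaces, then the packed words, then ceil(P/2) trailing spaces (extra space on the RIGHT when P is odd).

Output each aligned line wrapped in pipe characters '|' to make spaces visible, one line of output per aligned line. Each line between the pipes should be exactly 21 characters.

Line 1: ['grass', 'network', 'tree', 'is'] (min_width=21, slack=0)
Line 2: ['snow', 'bridge', 'laser'] (min_width=17, slack=4)
Line 3: ['slow', 'storm', 'architect'] (min_width=20, slack=1)
Line 4: ['that', 'purple', 'ocean', 'are'] (min_width=21, slack=0)
Line 5: ['bright', 'orange', 'forest'] (min_width=20, slack=1)
Line 6: ['new', 'are'] (min_width=7, slack=14)

Answer: |grass network tree is|
|  snow bridge laser  |
|slow storm architect |
|that purple ocean are|
|bright orange forest |
|       new are       |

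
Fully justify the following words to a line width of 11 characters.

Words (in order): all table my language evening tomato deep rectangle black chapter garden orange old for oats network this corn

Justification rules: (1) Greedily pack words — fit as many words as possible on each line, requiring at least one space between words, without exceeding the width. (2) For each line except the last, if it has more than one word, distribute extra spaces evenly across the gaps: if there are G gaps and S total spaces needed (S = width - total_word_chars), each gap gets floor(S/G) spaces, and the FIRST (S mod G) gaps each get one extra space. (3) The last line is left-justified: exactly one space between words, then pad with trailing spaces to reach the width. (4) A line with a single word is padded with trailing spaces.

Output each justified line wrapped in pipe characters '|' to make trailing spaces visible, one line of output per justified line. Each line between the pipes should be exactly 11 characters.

Line 1: ['all', 'table'] (min_width=9, slack=2)
Line 2: ['my', 'language'] (min_width=11, slack=0)
Line 3: ['evening'] (min_width=7, slack=4)
Line 4: ['tomato', 'deep'] (min_width=11, slack=0)
Line 5: ['rectangle'] (min_width=9, slack=2)
Line 6: ['black'] (min_width=5, slack=6)
Line 7: ['chapter'] (min_width=7, slack=4)
Line 8: ['garden'] (min_width=6, slack=5)
Line 9: ['orange', 'old'] (min_width=10, slack=1)
Line 10: ['for', 'oats'] (min_width=8, slack=3)
Line 11: ['network'] (min_width=7, slack=4)
Line 12: ['this', 'corn'] (min_width=9, slack=2)

Answer: |all   table|
|my language|
|evening    |
|tomato deep|
|rectangle  |
|black      |
|chapter    |
|garden     |
|orange  old|
|for    oats|
|network    |
|this corn  |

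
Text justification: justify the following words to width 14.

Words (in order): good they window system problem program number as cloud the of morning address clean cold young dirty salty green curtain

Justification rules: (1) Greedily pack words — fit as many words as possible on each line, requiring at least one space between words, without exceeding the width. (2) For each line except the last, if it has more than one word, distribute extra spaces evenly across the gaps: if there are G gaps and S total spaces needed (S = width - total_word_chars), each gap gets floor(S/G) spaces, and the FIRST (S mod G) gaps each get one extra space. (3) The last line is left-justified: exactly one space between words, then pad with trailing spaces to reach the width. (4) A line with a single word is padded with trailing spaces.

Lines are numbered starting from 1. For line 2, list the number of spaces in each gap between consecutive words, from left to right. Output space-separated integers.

Line 1: ['good', 'they'] (min_width=9, slack=5)
Line 2: ['window', 'system'] (min_width=13, slack=1)
Line 3: ['problem'] (min_width=7, slack=7)
Line 4: ['program', 'number'] (min_width=14, slack=0)
Line 5: ['as', 'cloud', 'the'] (min_width=12, slack=2)
Line 6: ['of', 'morning'] (min_width=10, slack=4)
Line 7: ['address', 'clean'] (min_width=13, slack=1)
Line 8: ['cold', 'young'] (min_width=10, slack=4)
Line 9: ['dirty', 'salty'] (min_width=11, slack=3)
Line 10: ['green', 'curtain'] (min_width=13, slack=1)

Answer: 2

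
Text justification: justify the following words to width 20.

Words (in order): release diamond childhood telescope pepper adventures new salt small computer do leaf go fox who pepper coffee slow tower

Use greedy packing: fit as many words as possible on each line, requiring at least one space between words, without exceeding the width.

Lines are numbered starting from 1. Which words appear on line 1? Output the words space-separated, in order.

Answer: release diamond

Derivation:
Line 1: ['release', 'diamond'] (min_width=15, slack=5)
Line 2: ['childhood', 'telescope'] (min_width=19, slack=1)
Line 3: ['pepper', 'adventures'] (min_width=17, slack=3)
Line 4: ['new', 'salt', 'small'] (min_width=14, slack=6)
Line 5: ['computer', 'do', 'leaf', 'go'] (min_width=19, slack=1)
Line 6: ['fox', 'who', 'pepper'] (min_width=14, slack=6)
Line 7: ['coffee', 'slow', 'tower'] (min_width=17, slack=3)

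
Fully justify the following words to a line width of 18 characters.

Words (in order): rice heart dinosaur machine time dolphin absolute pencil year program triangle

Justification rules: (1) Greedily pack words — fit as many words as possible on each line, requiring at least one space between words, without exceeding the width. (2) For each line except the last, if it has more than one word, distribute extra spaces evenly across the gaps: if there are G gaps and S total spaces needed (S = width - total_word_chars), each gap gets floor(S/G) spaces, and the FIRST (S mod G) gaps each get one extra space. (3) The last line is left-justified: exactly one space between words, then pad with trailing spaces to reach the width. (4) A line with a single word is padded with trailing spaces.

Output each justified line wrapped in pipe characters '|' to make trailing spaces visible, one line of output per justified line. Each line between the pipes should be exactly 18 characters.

Line 1: ['rice', 'heart'] (min_width=10, slack=8)
Line 2: ['dinosaur', 'machine'] (min_width=16, slack=2)
Line 3: ['time', 'dolphin'] (min_width=12, slack=6)
Line 4: ['absolute', 'pencil'] (min_width=15, slack=3)
Line 5: ['year', 'program'] (min_width=12, slack=6)
Line 6: ['triangle'] (min_width=8, slack=10)

Answer: |rice         heart|
|dinosaur   machine|
|time       dolphin|
|absolute    pencil|
|year       program|
|triangle          |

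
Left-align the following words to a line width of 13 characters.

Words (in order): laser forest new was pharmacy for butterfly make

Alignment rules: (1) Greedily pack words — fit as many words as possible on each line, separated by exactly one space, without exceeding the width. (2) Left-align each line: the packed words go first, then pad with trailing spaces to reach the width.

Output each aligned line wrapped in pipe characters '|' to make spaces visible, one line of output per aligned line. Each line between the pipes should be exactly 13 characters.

Line 1: ['laser', 'forest'] (min_width=12, slack=1)
Line 2: ['new', 'was'] (min_width=7, slack=6)
Line 3: ['pharmacy', 'for'] (min_width=12, slack=1)
Line 4: ['butterfly'] (min_width=9, slack=4)
Line 5: ['make'] (min_width=4, slack=9)

Answer: |laser forest |
|new was      |
|pharmacy for |
|butterfly    |
|make         |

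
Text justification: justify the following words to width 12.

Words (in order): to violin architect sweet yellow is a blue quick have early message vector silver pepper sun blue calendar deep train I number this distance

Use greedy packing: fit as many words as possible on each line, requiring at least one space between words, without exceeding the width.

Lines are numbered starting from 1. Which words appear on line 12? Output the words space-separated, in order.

Answer: calendar

Derivation:
Line 1: ['to', 'violin'] (min_width=9, slack=3)
Line 2: ['architect'] (min_width=9, slack=3)
Line 3: ['sweet', 'yellow'] (min_width=12, slack=0)
Line 4: ['is', 'a', 'blue'] (min_width=9, slack=3)
Line 5: ['quick', 'have'] (min_width=10, slack=2)
Line 6: ['early'] (min_width=5, slack=7)
Line 7: ['message'] (min_width=7, slack=5)
Line 8: ['vector'] (min_width=6, slack=6)
Line 9: ['silver'] (min_width=6, slack=6)
Line 10: ['pepper', 'sun'] (min_width=10, slack=2)
Line 11: ['blue'] (min_width=4, slack=8)
Line 12: ['calendar'] (min_width=8, slack=4)
Line 13: ['deep', 'train', 'I'] (min_width=12, slack=0)
Line 14: ['number', 'this'] (min_width=11, slack=1)
Line 15: ['distance'] (min_width=8, slack=4)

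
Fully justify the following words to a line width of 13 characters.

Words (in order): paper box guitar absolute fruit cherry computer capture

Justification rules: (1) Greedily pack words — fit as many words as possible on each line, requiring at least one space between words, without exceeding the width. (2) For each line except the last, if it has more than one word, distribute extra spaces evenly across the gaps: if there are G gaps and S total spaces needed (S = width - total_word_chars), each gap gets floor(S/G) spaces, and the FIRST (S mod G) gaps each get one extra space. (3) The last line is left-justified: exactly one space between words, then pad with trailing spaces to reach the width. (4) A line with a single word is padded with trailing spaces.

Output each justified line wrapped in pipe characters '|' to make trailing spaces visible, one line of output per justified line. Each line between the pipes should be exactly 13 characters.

Line 1: ['paper', 'box'] (min_width=9, slack=4)
Line 2: ['guitar'] (min_width=6, slack=7)
Line 3: ['absolute'] (min_width=8, slack=5)
Line 4: ['fruit', 'cherry'] (min_width=12, slack=1)
Line 5: ['computer'] (min_width=8, slack=5)
Line 6: ['capture'] (min_width=7, slack=6)

Answer: |paper     box|
|guitar       |
|absolute     |
|fruit  cherry|
|computer     |
|capture      |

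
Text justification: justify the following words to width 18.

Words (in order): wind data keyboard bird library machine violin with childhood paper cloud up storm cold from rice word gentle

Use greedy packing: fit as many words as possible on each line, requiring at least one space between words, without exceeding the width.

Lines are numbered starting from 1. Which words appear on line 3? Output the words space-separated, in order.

Answer: machine violin

Derivation:
Line 1: ['wind', 'data', 'keyboard'] (min_width=18, slack=0)
Line 2: ['bird', 'library'] (min_width=12, slack=6)
Line 3: ['machine', 'violin'] (min_width=14, slack=4)
Line 4: ['with', 'childhood'] (min_width=14, slack=4)
Line 5: ['paper', 'cloud', 'up'] (min_width=14, slack=4)
Line 6: ['storm', 'cold', 'from'] (min_width=15, slack=3)
Line 7: ['rice', 'word', 'gentle'] (min_width=16, slack=2)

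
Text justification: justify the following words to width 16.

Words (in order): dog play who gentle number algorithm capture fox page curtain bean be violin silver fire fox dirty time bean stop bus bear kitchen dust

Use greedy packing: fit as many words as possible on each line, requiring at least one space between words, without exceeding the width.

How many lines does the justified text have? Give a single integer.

Line 1: ['dog', 'play', 'who'] (min_width=12, slack=4)
Line 2: ['gentle', 'number'] (min_width=13, slack=3)
Line 3: ['algorithm'] (min_width=9, slack=7)
Line 4: ['capture', 'fox', 'page'] (min_width=16, slack=0)
Line 5: ['curtain', 'bean', 'be'] (min_width=15, slack=1)
Line 6: ['violin', 'silver'] (min_width=13, slack=3)
Line 7: ['fire', 'fox', 'dirty'] (min_width=14, slack=2)
Line 8: ['time', 'bean', 'stop'] (min_width=14, slack=2)
Line 9: ['bus', 'bear', 'kitchen'] (min_width=16, slack=0)
Line 10: ['dust'] (min_width=4, slack=12)
Total lines: 10

Answer: 10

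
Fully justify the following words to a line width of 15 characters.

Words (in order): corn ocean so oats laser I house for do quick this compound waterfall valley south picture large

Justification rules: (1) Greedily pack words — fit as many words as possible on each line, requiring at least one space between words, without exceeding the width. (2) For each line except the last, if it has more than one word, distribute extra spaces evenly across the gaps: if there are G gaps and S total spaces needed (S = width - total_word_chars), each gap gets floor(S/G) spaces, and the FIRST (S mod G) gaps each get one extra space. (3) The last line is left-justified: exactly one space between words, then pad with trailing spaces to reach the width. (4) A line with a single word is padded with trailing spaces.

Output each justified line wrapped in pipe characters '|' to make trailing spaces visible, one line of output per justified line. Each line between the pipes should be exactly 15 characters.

Answer: |corn  ocean  so|
|oats   laser  I|
|house   for  do|
|quick      this|
|compound       |
|waterfall      |
|valley    south|
|picture large  |

Derivation:
Line 1: ['corn', 'ocean', 'so'] (min_width=13, slack=2)
Line 2: ['oats', 'laser', 'I'] (min_width=12, slack=3)
Line 3: ['house', 'for', 'do'] (min_width=12, slack=3)
Line 4: ['quick', 'this'] (min_width=10, slack=5)
Line 5: ['compound'] (min_width=8, slack=7)
Line 6: ['waterfall'] (min_width=9, slack=6)
Line 7: ['valley', 'south'] (min_width=12, slack=3)
Line 8: ['picture', 'large'] (min_width=13, slack=2)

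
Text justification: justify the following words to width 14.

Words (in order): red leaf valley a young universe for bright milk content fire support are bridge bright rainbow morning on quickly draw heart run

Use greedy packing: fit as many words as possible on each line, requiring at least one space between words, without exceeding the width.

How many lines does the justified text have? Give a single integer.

Answer: 11

Derivation:
Line 1: ['red', 'leaf'] (min_width=8, slack=6)
Line 2: ['valley', 'a', 'young'] (min_width=14, slack=0)
Line 3: ['universe', 'for'] (min_width=12, slack=2)
Line 4: ['bright', 'milk'] (min_width=11, slack=3)
Line 5: ['content', 'fire'] (min_width=12, slack=2)
Line 6: ['support', 'are'] (min_width=11, slack=3)
Line 7: ['bridge', 'bright'] (min_width=13, slack=1)
Line 8: ['rainbow'] (min_width=7, slack=7)
Line 9: ['morning', 'on'] (min_width=10, slack=4)
Line 10: ['quickly', 'draw'] (min_width=12, slack=2)
Line 11: ['heart', 'run'] (min_width=9, slack=5)
Total lines: 11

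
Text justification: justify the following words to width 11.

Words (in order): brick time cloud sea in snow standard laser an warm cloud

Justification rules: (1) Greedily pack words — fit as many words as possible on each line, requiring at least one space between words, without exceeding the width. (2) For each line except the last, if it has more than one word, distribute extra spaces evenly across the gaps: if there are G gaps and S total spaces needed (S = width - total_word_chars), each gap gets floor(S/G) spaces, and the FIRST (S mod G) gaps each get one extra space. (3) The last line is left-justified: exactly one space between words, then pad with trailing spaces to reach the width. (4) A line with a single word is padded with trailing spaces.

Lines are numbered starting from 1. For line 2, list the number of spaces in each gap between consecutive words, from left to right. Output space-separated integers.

Line 1: ['brick', 'time'] (min_width=10, slack=1)
Line 2: ['cloud', 'sea'] (min_width=9, slack=2)
Line 3: ['in', 'snow'] (min_width=7, slack=4)
Line 4: ['standard'] (min_width=8, slack=3)
Line 5: ['laser', 'an'] (min_width=8, slack=3)
Line 6: ['warm', 'cloud'] (min_width=10, slack=1)

Answer: 3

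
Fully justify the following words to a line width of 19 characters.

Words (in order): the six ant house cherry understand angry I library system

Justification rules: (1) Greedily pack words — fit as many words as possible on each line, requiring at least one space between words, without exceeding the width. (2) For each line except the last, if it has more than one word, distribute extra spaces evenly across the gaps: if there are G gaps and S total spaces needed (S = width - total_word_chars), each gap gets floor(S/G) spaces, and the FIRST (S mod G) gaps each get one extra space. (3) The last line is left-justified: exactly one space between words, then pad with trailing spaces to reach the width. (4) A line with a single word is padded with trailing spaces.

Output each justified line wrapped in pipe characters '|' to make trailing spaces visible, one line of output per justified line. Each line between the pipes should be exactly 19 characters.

Line 1: ['the', 'six', 'ant', 'house'] (min_width=17, slack=2)
Line 2: ['cherry', 'understand'] (min_width=17, slack=2)
Line 3: ['angry', 'I', 'library'] (min_width=15, slack=4)
Line 4: ['system'] (min_width=6, slack=13)

Answer: |the  six  ant house|
|cherry   understand|
|angry   I   library|
|system             |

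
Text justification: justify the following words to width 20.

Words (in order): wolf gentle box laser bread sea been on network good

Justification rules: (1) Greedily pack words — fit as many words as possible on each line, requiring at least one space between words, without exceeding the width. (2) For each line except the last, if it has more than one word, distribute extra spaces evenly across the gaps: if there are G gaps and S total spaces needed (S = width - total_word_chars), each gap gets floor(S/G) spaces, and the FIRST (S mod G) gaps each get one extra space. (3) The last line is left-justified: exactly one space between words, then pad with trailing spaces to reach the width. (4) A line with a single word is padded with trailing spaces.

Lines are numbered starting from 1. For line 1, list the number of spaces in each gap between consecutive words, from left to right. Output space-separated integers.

Answer: 4 3

Derivation:
Line 1: ['wolf', 'gentle', 'box'] (min_width=15, slack=5)
Line 2: ['laser', 'bread', 'sea', 'been'] (min_width=20, slack=0)
Line 3: ['on', 'network', 'good'] (min_width=15, slack=5)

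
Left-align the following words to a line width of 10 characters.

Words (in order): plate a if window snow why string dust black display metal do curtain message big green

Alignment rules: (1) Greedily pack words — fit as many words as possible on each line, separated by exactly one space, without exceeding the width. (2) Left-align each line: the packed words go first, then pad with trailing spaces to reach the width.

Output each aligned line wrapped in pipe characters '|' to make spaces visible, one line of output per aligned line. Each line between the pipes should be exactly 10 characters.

Line 1: ['plate', 'a', 'if'] (min_width=10, slack=0)
Line 2: ['window'] (min_width=6, slack=4)
Line 3: ['snow', 'why'] (min_width=8, slack=2)
Line 4: ['string'] (min_width=6, slack=4)
Line 5: ['dust', 'black'] (min_width=10, slack=0)
Line 6: ['display'] (min_width=7, slack=3)
Line 7: ['metal', 'do'] (min_width=8, slack=2)
Line 8: ['curtain'] (min_width=7, slack=3)
Line 9: ['message'] (min_width=7, slack=3)
Line 10: ['big', 'green'] (min_width=9, slack=1)

Answer: |plate a if|
|window    |
|snow why  |
|string    |
|dust black|
|display   |
|metal do  |
|curtain   |
|message   |
|big green |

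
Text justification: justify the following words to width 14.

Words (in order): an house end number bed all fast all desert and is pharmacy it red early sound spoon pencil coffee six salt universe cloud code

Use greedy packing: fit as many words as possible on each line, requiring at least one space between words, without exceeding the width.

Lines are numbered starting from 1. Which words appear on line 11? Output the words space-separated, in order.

Line 1: ['an', 'house', 'end'] (min_width=12, slack=2)
Line 2: ['number', 'bed', 'all'] (min_width=14, slack=0)
Line 3: ['fast', 'all'] (min_width=8, slack=6)
Line 4: ['desert', 'and', 'is'] (min_width=13, slack=1)
Line 5: ['pharmacy', 'it'] (min_width=11, slack=3)
Line 6: ['red', 'early'] (min_width=9, slack=5)
Line 7: ['sound', 'spoon'] (min_width=11, slack=3)
Line 8: ['pencil', 'coffee'] (min_width=13, slack=1)
Line 9: ['six', 'salt'] (min_width=8, slack=6)
Line 10: ['universe', 'cloud'] (min_width=14, slack=0)
Line 11: ['code'] (min_width=4, slack=10)

Answer: code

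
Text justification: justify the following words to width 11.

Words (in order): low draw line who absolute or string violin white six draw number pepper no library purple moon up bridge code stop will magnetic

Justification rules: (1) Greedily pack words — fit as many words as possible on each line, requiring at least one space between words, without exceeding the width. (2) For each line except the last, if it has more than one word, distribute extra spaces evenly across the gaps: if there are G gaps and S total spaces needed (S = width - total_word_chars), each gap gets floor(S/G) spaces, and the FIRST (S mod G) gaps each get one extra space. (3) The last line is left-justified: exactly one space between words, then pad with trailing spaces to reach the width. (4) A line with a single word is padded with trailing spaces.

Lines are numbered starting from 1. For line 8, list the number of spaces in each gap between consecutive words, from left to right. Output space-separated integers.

Answer: 3

Derivation:
Line 1: ['low', 'draw'] (min_width=8, slack=3)
Line 2: ['line', 'who'] (min_width=8, slack=3)
Line 3: ['absolute', 'or'] (min_width=11, slack=0)
Line 4: ['string'] (min_width=6, slack=5)
Line 5: ['violin'] (min_width=6, slack=5)
Line 6: ['white', 'six'] (min_width=9, slack=2)
Line 7: ['draw', 'number'] (min_width=11, slack=0)
Line 8: ['pepper', 'no'] (min_width=9, slack=2)
Line 9: ['library'] (min_width=7, slack=4)
Line 10: ['purple', 'moon'] (min_width=11, slack=0)
Line 11: ['up', 'bridge'] (min_width=9, slack=2)
Line 12: ['code', 'stop'] (min_width=9, slack=2)
Line 13: ['will'] (min_width=4, slack=7)
Line 14: ['magnetic'] (min_width=8, slack=3)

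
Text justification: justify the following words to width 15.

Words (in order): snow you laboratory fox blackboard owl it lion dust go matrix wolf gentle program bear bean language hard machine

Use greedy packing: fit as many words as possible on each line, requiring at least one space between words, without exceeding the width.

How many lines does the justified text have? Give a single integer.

Line 1: ['snow', 'you'] (min_width=8, slack=7)
Line 2: ['laboratory', 'fox'] (min_width=14, slack=1)
Line 3: ['blackboard', 'owl'] (min_width=14, slack=1)
Line 4: ['it', 'lion', 'dust', 'go'] (min_width=15, slack=0)
Line 5: ['matrix', 'wolf'] (min_width=11, slack=4)
Line 6: ['gentle', 'program'] (min_width=14, slack=1)
Line 7: ['bear', 'bean'] (min_width=9, slack=6)
Line 8: ['language', 'hard'] (min_width=13, slack=2)
Line 9: ['machine'] (min_width=7, slack=8)
Total lines: 9

Answer: 9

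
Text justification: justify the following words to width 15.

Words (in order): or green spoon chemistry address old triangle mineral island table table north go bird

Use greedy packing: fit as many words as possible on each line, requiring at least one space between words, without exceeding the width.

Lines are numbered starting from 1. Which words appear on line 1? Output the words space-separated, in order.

Line 1: ['or', 'green', 'spoon'] (min_width=14, slack=1)
Line 2: ['chemistry'] (min_width=9, slack=6)
Line 3: ['address', 'old'] (min_width=11, slack=4)
Line 4: ['triangle'] (min_width=8, slack=7)
Line 5: ['mineral', 'island'] (min_width=14, slack=1)
Line 6: ['table', 'table'] (min_width=11, slack=4)
Line 7: ['north', 'go', 'bird'] (min_width=13, slack=2)

Answer: or green spoon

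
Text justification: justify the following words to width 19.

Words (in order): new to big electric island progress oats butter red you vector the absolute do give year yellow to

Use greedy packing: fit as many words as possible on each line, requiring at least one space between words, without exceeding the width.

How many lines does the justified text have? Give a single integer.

Line 1: ['new', 'to', 'big', 'electric'] (min_width=19, slack=0)
Line 2: ['island', 'progress'] (min_width=15, slack=4)
Line 3: ['oats', 'butter', 'red', 'you'] (min_width=19, slack=0)
Line 4: ['vector', 'the', 'absolute'] (min_width=19, slack=0)
Line 5: ['do', 'give', 'year', 'yellow'] (min_width=19, slack=0)
Line 6: ['to'] (min_width=2, slack=17)
Total lines: 6

Answer: 6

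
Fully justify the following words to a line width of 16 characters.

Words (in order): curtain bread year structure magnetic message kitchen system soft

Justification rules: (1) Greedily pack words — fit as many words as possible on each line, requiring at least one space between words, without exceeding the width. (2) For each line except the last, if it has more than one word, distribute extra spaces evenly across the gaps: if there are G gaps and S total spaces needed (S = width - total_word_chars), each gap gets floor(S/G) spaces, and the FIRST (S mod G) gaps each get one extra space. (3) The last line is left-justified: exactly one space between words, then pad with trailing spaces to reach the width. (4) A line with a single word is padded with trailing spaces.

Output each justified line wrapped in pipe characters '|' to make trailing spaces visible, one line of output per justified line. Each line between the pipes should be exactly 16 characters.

Line 1: ['curtain', 'bread'] (min_width=13, slack=3)
Line 2: ['year', 'structure'] (min_width=14, slack=2)
Line 3: ['magnetic', 'message'] (min_width=16, slack=0)
Line 4: ['kitchen', 'system'] (min_width=14, slack=2)
Line 5: ['soft'] (min_width=4, slack=12)

Answer: |curtain    bread|
|year   structure|
|magnetic message|
|kitchen   system|
|soft            |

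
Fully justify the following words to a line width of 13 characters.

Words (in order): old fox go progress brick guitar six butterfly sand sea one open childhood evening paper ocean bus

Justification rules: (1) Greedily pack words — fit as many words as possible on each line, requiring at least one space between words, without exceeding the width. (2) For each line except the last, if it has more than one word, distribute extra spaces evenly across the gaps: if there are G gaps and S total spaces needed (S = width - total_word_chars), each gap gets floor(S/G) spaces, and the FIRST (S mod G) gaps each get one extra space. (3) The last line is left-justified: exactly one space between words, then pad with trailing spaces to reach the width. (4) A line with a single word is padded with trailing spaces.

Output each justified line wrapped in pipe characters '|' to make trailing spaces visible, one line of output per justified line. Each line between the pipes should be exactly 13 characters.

Line 1: ['old', 'fox', 'go'] (min_width=10, slack=3)
Line 2: ['progress'] (min_width=8, slack=5)
Line 3: ['brick', 'guitar'] (min_width=12, slack=1)
Line 4: ['six', 'butterfly'] (min_width=13, slack=0)
Line 5: ['sand', 'sea', 'one'] (min_width=12, slack=1)
Line 6: ['open'] (min_width=4, slack=9)
Line 7: ['childhood'] (min_width=9, slack=4)
Line 8: ['evening', 'paper'] (min_width=13, slack=0)
Line 9: ['ocean', 'bus'] (min_width=9, slack=4)

Answer: |old   fox  go|
|progress     |
|brick  guitar|
|six butterfly|
|sand  sea one|
|open         |
|childhood    |
|evening paper|
|ocean bus    |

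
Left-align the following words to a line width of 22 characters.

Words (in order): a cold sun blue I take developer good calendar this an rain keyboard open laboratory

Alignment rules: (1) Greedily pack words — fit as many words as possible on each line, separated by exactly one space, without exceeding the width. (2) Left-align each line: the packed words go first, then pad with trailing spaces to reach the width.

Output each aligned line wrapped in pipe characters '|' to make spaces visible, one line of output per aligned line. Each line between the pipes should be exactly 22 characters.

Line 1: ['a', 'cold', 'sun', 'blue', 'I', 'take'] (min_width=22, slack=0)
Line 2: ['developer', 'good'] (min_width=14, slack=8)
Line 3: ['calendar', 'this', 'an', 'rain'] (min_width=21, slack=1)
Line 4: ['keyboard', 'open'] (min_width=13, slack=9)
Line 5: ['laboratory'] (min_width=10, slack=12)

Answer: |a cold sun blue I take|
|developer good        |
|calendar this an rain |
|keyboard open         |
|laboratory            |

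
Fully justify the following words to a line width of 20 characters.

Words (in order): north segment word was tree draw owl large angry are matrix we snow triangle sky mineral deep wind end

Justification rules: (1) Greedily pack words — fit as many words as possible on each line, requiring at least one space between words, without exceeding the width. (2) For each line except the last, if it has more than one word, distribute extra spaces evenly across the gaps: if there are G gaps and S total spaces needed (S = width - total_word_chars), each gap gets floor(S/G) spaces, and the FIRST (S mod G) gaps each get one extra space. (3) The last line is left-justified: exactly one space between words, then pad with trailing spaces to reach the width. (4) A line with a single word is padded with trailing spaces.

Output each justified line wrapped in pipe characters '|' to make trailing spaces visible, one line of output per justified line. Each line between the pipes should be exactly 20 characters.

Line 1: ['north', 'segment', 'word'] (min_width=18, slack=2)
Line 2: ['was', 'tree', 'draw', 'owl'] (min_width=17, slack=3)
Line 3: ['large', 'angry', 'are'] (min_width=15, slack=5)
Line 4: ['matrix', 'we', 'snow'] (min_width=14, slack=6)
Line 5: ['triangle', 'sky', 'mineral'] (min_width=20, slack=0)
Line 6: ['deep', 'wind', 'end'] (min_width=13, slack=7)

Answer: |north  segment  word|
|was  tree  draw  owl|
|large    angry   are|
|matrix    we    snow|
|triangle sky mineral|
|deep wind end       |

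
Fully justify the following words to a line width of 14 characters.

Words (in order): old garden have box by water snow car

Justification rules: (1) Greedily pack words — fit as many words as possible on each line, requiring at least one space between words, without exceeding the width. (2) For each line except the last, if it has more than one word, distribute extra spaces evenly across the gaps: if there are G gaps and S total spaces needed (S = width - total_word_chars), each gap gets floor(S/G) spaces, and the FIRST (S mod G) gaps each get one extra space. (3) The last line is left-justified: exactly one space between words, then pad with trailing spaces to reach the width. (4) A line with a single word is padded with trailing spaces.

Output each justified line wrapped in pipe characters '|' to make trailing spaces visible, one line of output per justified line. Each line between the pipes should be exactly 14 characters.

Answer: |old     garden|
|have   box  by|
|water snow car|

Derivation:
Line 1: ['old', 'garden'] (min_width=10, slack=4)
Line 2: ['have', 'box', 'by'] (min_width=11, slack=3)
Line 3: ['water', 'snow', 'car'] (min_width=14, slack=0)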